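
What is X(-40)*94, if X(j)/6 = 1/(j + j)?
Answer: -141/20 ≈ -7.0500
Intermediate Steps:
X(j) = 3/j (X(j) = 6/(j + j) = 6/((2*j)) = 6*(1/(2*j)) = 3/j)
X(-40)*94 = (3/(-40))*94 = (3*(-1/40))*94 = -3/40*94 = -141/20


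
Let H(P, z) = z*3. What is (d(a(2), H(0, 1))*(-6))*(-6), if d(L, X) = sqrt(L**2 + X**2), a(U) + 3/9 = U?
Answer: 12*sqrt(106) ≈ 123.55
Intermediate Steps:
a(U) = -1/3 + U
H(P, z) = 3*z
(d(a(2), H(0, 1))*(-6))*(-6) = (sqrt((-1/3 + 2)**2 + (3*1)**2)*(-6))*(-6) = (sqrt((5/3)**2 + 3**2)*(-6))*(-6) = (sqrt(25/9 + 9)*(-6))*(-6) = (sqrt(106/9)*(-6))*(-6) = ((sqrt(106)/3)*(-6))*(-6) = -2*sqrt(106)*(-6) = 12*sqrt(106)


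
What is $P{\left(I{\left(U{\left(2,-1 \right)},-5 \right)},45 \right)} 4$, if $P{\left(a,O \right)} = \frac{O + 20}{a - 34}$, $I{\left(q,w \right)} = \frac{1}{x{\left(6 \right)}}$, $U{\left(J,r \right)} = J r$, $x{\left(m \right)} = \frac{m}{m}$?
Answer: $- \frac{260}{33} \approx -7.8788$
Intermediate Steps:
$x{\left(m \right)} = 1$
$I{\left(q,w \right)} = 1$ ($I{\left(q,w \right)} = 1^{-1} = 1$)
$P{\left(a,O \right)} = \frac{20 + O}{-34 + a}$
$P{\left(I{\left(U{\left(2,-1 \right)},-5 \right)},45 \right)} 4 = \frac{20 + 45}{-34 + 1} \cdot 4 = \frac{1}{-33} \cdot 65 \cdot 4 = \left(- \frac{1}{33}\right) 65 \cdot 4 = \left(- \frac{65}{33}\right) 4 = - \frac{260}{33}$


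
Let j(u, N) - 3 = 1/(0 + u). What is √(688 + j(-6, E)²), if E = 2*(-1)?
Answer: √25057/6 ≈ 26.382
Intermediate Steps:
E = -2
j(u, N) = 3 + 1/u (j(u, N) = 3 + 1/(0 + u) = 3 + 1/u)
√(688 + j(-6, E)²) = √(688 + (3 + 1/(-6))²) = √(688 + (3 - ⅙)²) = √(688 + (17/6)²) = √(688 + 289/36) = √(25057/36) = √25057/6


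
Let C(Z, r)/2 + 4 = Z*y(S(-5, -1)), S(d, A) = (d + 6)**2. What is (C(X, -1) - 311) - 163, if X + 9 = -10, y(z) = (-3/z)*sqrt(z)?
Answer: -368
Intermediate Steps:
S(d, A) = (6 + d)**2
y(z) = -3/sqrt(z)
X = -19 (X = -9 - 10 = -19)
C(Z, r) = -8 - 6*Z (C(Z, r) = -8 + 2*(Z*(-3/sqrt((6 - 5)**2))) = -8 + 2*(Z*(-3/sqrt(1**2))) = -8 + 2*(Z*(-3/sqrt(1))) = -8 + 2*(Z*(-3*1)) = -8 + 2*(Z*(-3)) = -8 + 2*(-3*Z) = -8 - 6*Z)
(C(X, -1) - 311) - 163 = ((-8 - 6*(-19)) - 311) - 163 = ((-8 + 114) - 311) - 163 = (106 - 311) - 163 = -205 - 163 = -368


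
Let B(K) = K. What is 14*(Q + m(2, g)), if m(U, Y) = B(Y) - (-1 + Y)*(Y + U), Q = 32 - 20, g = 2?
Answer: 140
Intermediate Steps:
Q = 12
m(U, Y) = Y - (-1 + Y)*(U + Y) (m(U, Y) = Y - (-1 + Y)*(Y + U) = Y - (-1 + Y)*(U + Y))
14*(Q + m(2, g)) = 14*(12 + (2 - 1*2**2 + 2*2 - 1*2*2)) = 14*(12 + (2 - 1*4 + 4 - 4)) = 14*(12 + (2 - 4 + 4 - 4)) = 14*(12 - 2) = 14*10 = 140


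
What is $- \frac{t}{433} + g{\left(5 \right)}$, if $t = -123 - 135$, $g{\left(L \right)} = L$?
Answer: $\frac{2423}{433} \approx 5.5958$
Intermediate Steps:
$t = -258$
$- \frac{t}{433} + g{\left(5 \right)} = - \frac{-258}{433} + 5 = \left(-1\right) \left(- \frac{258}{433}\right) + 5 = \frac{258}{433} + 5 = \frac{2423}{433}$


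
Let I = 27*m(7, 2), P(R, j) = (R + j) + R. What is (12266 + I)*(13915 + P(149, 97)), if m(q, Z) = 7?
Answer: 178231050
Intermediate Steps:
P(R, j) = j + 2*R
I = 189 (I = 27*7 = 189)
(12266 + I)*(13915 + P(149, 97)) = (12266 + 189)*(13915 + (97 + 2*149)) = 12455*(13915 + (97 + 298)) = 12455*(13915 + 395) = 12455*14310 = 178231050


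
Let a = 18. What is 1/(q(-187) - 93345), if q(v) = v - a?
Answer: -1/93550 ≈ -1.0689e-5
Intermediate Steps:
q(v) = -18 + v (q(v) = v - 1*18 = v - 18 = -18 + v)
1/(q(-187) - 93345) = 1/((-18 - 187) - 93345) = 1/(-205 - 93345) = 1/(-93550) = -1/93550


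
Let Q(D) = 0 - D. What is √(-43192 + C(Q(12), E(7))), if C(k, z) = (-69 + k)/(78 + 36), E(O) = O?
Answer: I*√62370274/38 ≈ 207.83*I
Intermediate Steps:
Q(D) = -D
C(k, z) = -23/38 + k/114 (C(k, z) = (-69 + k)/114 = (-69 + k)*(1/114) = -23/38 + k/114)
√(-43192 + C(Q(12), E(7))) = √(-43192 + (-23/38 + (-1*12)/114)) = √(-43192 + (-23/38 + (1/114)*(-12))) = √(-43192 + (-23/38 - 2/19)) = √(-43192 - 27/38) = √(-1641323/38) = I*√62370274/38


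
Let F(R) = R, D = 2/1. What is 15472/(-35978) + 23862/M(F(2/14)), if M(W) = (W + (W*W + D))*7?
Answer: 1501977305/953417 ≈ 1575.4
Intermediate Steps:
D = 2 (D = 2*1 = 2)
M(W) = 14 + 7*W + 7*W² (M(W) = (W + (W*W + 2))*7 = (W + (W² + 2))*7 = (W + (2 + W²))*7 = (2 + W + W²)*7 = 14 + 7*W + 7*W²)
15472/(-35978) + 23862/M(F(2/14)) = 15472/(-35978) + 23862/(14 + 7*(2/14) + 7*(2/14)²) = 15472*(-1/35978) + 23862/(14 + 7*(2*(1/14)) + 7*(2*(1/14))²) = -7736/17989 + 23862/(14 + 7*(⅐) + 7*(⅐)²) = -7736/17989 + 23862/(14 + 1 + 7*(1/49)) = -7736/17989 + 23862/(14 + 1 + ⅐) = -7736/17989 + 23862/(106/7) = -7736/17989 + 23862*(7/106) = -7736/17989 + 83517/53 = 1501977305/953417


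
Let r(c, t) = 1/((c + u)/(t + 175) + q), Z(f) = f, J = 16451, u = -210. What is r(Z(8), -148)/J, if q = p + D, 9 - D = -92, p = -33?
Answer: 27/26880934 ≈ 1.0044e-6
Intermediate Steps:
D = 101 (D = 9 - 1*(-92) = 9 + 92 = 101)
q = 68 (q = -33 + 101 = 68)
r(c, t) = 1/(68 + (-210 + c)/(175 + t)) (r(c, t) = 1/((c - 210)/(t + 175) + 68) = 1/((-210 + c)/(175 + t) + 68) = 1/(68 + (-210 + c)/(175 + t)))
r(Z(8), -148)/J = ((175 - 148)/(11690 + 8 + 68*(-148)))/16451 = (27/(11690 + 8 - 10064))*(1/16451) = (27/1634)*(1/16451) = 27/26880934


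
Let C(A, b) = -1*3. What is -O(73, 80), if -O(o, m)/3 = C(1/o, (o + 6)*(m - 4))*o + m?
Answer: -417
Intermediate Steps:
C(A, b) = -3
O(o, m) = -3*m + 9*o (O(o, m) = -3*(-3*o + m) = -3*(m - 3*o) = -3*m + 9*o)
-O(73, 80) = -(-3*80 + 9*73) = -(-240 + 657) = -1*417 = -417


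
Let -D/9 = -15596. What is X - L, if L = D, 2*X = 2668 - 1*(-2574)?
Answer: -137743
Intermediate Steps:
D = 140364 (D = -9*(-15596) = 140364)
X = 2621 (X = (2668 - 1*(-2574))/2 = (2668 + 2574)/2 = (1/2)*5242 = 2621)
L = 140364
X - L = 2621 - 1*140364 = 2621 - 140364 = -137743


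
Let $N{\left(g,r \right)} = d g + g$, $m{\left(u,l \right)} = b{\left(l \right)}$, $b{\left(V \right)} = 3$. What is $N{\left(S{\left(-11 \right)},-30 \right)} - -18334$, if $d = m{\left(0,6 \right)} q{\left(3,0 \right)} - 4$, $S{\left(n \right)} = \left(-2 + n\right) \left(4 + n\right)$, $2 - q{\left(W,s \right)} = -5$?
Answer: $19972$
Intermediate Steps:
$q{\left(W,s \right)} = 7$ ($q{\left(W,s \right)} = 2 - -5 = 2 + 5 = 7$)
$m{\left(u,l \right)} = 3$
$d = 17$ ($d = 3 \cdot 7 - 4 = 21 - 4 = 17$)
$N{\left(g,r \right)} = 18 g$ ($N{\left(g,r \right)} = 17 g + g = 18 g$)
$N{\left(S{\left(-11 \right)},-30 \right)} - -18334 = 18 \left(-8 + \left(-11\right)^{2} + 2 \left(-11\right)\right) - -18334 = 18 \left(-8 + 121 - 22\right) + 18334 = 18 \cdot 91 + 18334 = 1638 + 18334 = 19972$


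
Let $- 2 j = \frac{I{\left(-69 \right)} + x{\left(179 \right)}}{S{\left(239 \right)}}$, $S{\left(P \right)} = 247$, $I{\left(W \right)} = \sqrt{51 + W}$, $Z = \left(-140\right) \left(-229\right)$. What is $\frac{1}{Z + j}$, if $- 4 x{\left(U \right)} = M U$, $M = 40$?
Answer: $\frac{1304113070}{41814590454153} + \frac{247 i \sqrt{2}}{41814590454153} \approx 3.1188 \cdot 10^{-5} + 8.3538 \cdot 10^{-12} i$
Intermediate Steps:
$Z = 32060$
$x{\left(U \right)} = - 10 U$ ($x{\left(U \right)} = - \frac{40 U}{4} = - 10 U$)
$j = \frac{895}{247} - \frac{3 i \sqrt{2}}{494}$ ($j = - \frac{\left(\sqrt{51 - 69} - 1790\right) \frac{1}{247}}{2} = - \frac{\left(\sqrt{-18} - 1790\right) \frac{1}{247}}{2} = - \frac{\left(3 i \sqrt{2} - 1790\right) \frac{1}{247}}{2} = - \frac{\left(-1790 + 3 i \sqrt{2}\right) \frac{1}{247}}{2} = - \frac{- \frac{1790}{247} + \frac{3 i \sqrt{2}}{247}}{2} = \frac{895}{247} - \frac{3 i \sqrt{2}}{494} \approx 3.6235 - 0.0085883 i$)
$\frac{1}{Z + j} = \frac{1}{32060 + \left(\frac{895}{247} - \frac{3 i \sqrt{2}}{494}\right)} = \frac{1}{\frac{7919715}{247} - \frac{3 i \sqrt{2}}{494}}$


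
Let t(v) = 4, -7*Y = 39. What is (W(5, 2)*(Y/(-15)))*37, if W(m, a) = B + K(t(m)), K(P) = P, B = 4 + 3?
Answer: 5291/35 ≈ 151.17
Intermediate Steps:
Y = -39/7 (Y = -⅐*39 = -39/7 ≈ -5.5714)
B = 7
W(m, a) = 11 (W(m, a) = 7 + 4 = 11)
(W(5, 2)*(Y/(-15)))*37 = (11*(-39/7/(-15)))*37 = (11*(-39/7*(-1/15)))*37 = (11*(13/35))*37 = (143/35)*37 = 5291/35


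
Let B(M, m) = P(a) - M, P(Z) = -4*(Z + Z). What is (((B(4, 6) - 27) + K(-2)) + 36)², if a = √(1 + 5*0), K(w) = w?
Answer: 25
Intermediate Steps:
a = 1 (a = √(1 + 0) = √1 = 1)
P(Z) = -8*Z
B(M, m) = -8 - M (B(M, m) = -8*1 - M = -8 - M)
(((B(4, 6) - 27) + K(-2)) + 36)² = ((((-8 - 1*4) - 27) - 2) + 36)² = ((((-8 - 4) - 27) - 2) + 36)² = (((-12 - 27) - 2) + 36)² = ((-39 - 2) + 36)² = (-41 + 36)² = (-5)² = 25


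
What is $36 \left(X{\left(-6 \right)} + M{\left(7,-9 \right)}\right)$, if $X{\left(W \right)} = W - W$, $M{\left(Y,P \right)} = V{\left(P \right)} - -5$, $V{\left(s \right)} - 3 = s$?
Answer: $-36$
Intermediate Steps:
$V{\left(s \right)} = 3 + s$
$M{\left(Y,P \right)} = 8 + P$ ($M{\left(Y,P \right)} = \left(3 + P\right) - -5 = \left(3 + P\right) + 5 = 8 + P$)
$X{\left(W \right)} = 0$
$36 \left(X{\left(-6 \right)} + M{\left(7,-9 \right)}\right) = 36 \left(0 + \left(8 - 9\right)\right) = 36 \left(0 - 1\right) = 36 \left(-1\right) = -36$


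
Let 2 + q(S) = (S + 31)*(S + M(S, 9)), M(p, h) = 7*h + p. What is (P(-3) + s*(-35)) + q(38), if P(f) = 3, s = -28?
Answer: 10572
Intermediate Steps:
M(p, h) = p + 7*h
q(S) = -2 + (31 + S)*(63 + 2*S) (q(S) = -2 + (S + 31)*(S + (S + 7*9)) = -2 + (31 + S)*(S + (S + 63)) = -2 + (31 + S)*(S + (63 + S)) = -2 + (31 + S)*(63 + 2*S))
(P(-3) + s*(-35)) + q(38) = (3 - 28*(-35)) + (1951 + 2*38**2 + 125*38) = (3 + 980) + (1951 + 2*1444 + 4750) = 983 + (1951 + 2888 + 4750) = 983 + 9589 = 10572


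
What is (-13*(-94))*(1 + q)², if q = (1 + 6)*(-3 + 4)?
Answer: 78208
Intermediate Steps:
q = 7 (q = 7*1 = 7)
(-13*(-94))*(1 + q)² = (-13*(-94))*(1 + 7)² = 1222*8² = 1222*64 = 78208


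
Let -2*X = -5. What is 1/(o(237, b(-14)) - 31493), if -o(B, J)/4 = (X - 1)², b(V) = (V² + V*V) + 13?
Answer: -1/31502 ≈ -3.1744e-5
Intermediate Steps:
X = 5/2 (X = -½*(-5) = 5/2 ≈ 2.5000)
b(V) = 13 + 2*V² (b(V) = (V² + V²) + 13 = 2*V² + 13 = 13 + 2*V²)
o(B, J) = -9 (o(B, J) = -4*(5/2 - 1)² = -4*(3/2)² = -4*9/4 = -9)
1/(o(237, b(-14)) - 31493) = 1/(-9 - 31493) = 1/(-31502) = -1/31502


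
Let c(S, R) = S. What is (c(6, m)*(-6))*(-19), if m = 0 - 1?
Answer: 684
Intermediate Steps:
m = -1
(c(6, m)*(-6))*(-19) = (6*(-6))*(-19) = -36*(-19) = 684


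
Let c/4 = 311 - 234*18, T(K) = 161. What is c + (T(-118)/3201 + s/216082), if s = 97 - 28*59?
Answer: -10792921221481/691678482 ≈ -15604.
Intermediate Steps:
s = -1555 (s = 97 - 1652 = -1555)
c = -15604 (c = 4*(311 - 234*18) = 4*(311 - 4212) = 4*(-3901) = -15604)
c + (T(-118)/3201 + s/216082) = -15604 + (161/3201 - 1555/216082) = -15604 + 29811647/691678482 = -10792921221481/691678482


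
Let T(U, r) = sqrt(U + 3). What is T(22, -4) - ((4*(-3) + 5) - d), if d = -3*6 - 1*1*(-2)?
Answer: -4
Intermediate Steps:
d = -16 (d = -18 - 1*(-2) = -18 + 2 = -16)
T(U, r) = sqrt(3 + U)
T(22, -4) - ((4*(-3) + 5) - d) = sqrt(3 + 22) - ((4*(-3) + 5) - 1*(-16)) = sqrt(25) - ((-12 + 5) + 16) = 5 - (-7 + 16) = 5 - 1*9 = 5 - 9 = -4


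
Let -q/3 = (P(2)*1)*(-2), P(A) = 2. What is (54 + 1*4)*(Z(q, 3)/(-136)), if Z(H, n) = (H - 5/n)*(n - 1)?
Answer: -899/102 ≈ -8.8137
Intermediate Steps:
q = 12 (q = -3*2*1*(-2) = -6*(-2) = -3*(-4) = 12)
Z(H, n) = (-1 + n)*(H - 5/n) (Z(H, n) = (H - 5/n)*(-1 + n) = (-1 + n)*(H - 5/n))
(54 + 1*4)*(Z(q, 3)/(-136)) = (54 + 1*4)*((-5 - 1*12 + 5/3 + 12*3)/(-136)) = (54 + 4)*((-5 - 12 + 5*(⅓) + 36)*(-1/136)) = 58*((-5 - 12 + 5/3 + 36)*(-1/136)) = 58*((62/3)*(-1/136)) = 58*(-31/204) = -899/102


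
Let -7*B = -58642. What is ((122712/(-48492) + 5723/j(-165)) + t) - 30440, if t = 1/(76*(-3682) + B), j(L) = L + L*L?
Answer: -351412391065404773/11543548644540 ≈ -30442.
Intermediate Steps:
j(L) = L + L**2
B = 58642/7 (B = -1/7*(-58642) = 58642/7 ≈ 8377.4)
t = -7/1900182 (t = 1/(76*(-3682) + 58642/7) = 1/(-279832 + 58642/7) = 1/(-1900182/7) = -7/1900182 ≈ -3.6839e-6)
((122712/(-48492) + 5723/j(-165)) + t) - 30440 = ((122712/(-48492) + 5723/((-165*(1 - 165)))) - 7/1900182) - 30440 = ((122712*(-1/48492) + 5723/((-165*(-164)))) - 7/1900182) - 30440 = ((-10226/4041 + 5723/27060) - 7/1900182) - 30440 = (-84529639/36449820 - 7/1900182) - 30440 = -26770325607173/11543548644540 - 30440 = -351412391065404773/11543548644540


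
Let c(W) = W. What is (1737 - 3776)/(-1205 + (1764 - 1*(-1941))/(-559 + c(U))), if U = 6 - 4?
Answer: 1135723/674890 ≈ 1.6828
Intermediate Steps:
U = 2
(1737 - 3776)/(-1205 + (1764 - 1*(-1941))/(-559 + c(U))) = (1737 - 3776)/(-1205 + (1764 - 1*(-1941))/(-559 + 2)) = -2039/(-1205 + (1764 + 1941)/(-557)) = -2039/(-1205 + 3705*(-1/557)) = -2039/(-1205 - 3705/557) = -2039/(-674890/557) = -2039*(-557/674890) = 1135723/674890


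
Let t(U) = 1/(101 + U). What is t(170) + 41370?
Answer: 11211271/271 ≈ 41370.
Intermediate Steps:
t(170) + 41370 = 1/(101 + 170) + 41370 = 1/271 + 41370 = 11211271/271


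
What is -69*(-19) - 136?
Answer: 1175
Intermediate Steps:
-69*(-19) - 136 = 1311 - 136 = 1175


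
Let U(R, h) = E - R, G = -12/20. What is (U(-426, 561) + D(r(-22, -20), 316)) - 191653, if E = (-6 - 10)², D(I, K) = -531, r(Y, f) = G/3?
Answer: -191502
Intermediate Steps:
G = -⅗ (G = -12*1/20 = -⅗ ≈ -0.60000)
r(Y, f) = -⅕ (r(Y, f) = -⅗/3 = -⅗*⅓ = -⅕)
E = 256 (E = (-16)² = 256)
U(R, h) = 256 - R
(U(-426, 561) + D(r(-22, -20), 316)) - 191653 = ((256 - 1*(-426)) - 531) - 191653 = ((256 + 426) - 531) - 191653 = (682 - 531) - 191653 = 151 - 191653 = -191502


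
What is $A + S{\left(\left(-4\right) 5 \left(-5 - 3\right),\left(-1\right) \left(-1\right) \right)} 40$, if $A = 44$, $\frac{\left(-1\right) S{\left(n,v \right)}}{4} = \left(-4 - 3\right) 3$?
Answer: $3404$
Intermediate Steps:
$S{\left(n,v \right)} = 84$ ($S{\left(n,v \right)} = - 4 \left(-4 - 3\right) 3 = - 4 \left(\left(-7\right) 3\right) = \left(-4\right) \left(-21\right) = 84$)
$A + S{\left(\left(-4\right) 5 \left(-5 - 3\right),\left(-1\right) \left(-1\right) \right)} 40 = 44 + 84 \cdot 40 = 44 + 3360 = 3404$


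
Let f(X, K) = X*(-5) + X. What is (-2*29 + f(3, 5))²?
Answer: 4900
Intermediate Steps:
f(X, K) = -4*X (f(X, K) = -5*X + X = -4*X)
(-2*29 + f(3, 5))² = (-2*29 - 4*3)² = (-58 - 12)² = (-70)² = 4900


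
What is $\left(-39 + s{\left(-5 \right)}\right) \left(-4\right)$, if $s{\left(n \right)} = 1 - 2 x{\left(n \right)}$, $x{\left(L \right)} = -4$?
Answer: $120$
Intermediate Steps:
$s{\left(n \right)} = 9$ ($s{\left(n \right)} = 1 - -8 = 1 + 8 = 9$)
$\left(-39 + s{\left(-5 \right)}\right) \left(-4\right) = \left(-39 + 9\right) \left(-4\right) = \left(-30\right) \left(-4\right) = 120$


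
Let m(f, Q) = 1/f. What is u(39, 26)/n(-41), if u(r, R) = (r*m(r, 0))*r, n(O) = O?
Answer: -39/41 ≈ -0.95122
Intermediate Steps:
u(r, R) = r (u(r, R) = (r/r)*r = 1*r = r)
u(39, 26)/n(-41) = 39/(-41) = 39*(-1/41) = -39/41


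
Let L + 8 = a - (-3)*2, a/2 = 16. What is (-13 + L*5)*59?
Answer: 8083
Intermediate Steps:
a = 32 (a = 2*16 = 32)
L = 30 (L = -8 + (32 - (-3)*2) = -8 + (32 - 1*(-6)) = -8 + (32 + 6) = -8 + 38 = 30)
(-13 + L*5)*59 = (-13 + 30*5)*59 = (-13 + 150)*59 = 137*59 = 8083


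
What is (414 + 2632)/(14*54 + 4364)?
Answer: 1523/2560 ≈ 0.59492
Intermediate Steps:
(414 + 2632)/(14*54 + 4364) = 3046/(756 + 4364) = 3046/5120 = 3046*(1/5120) = 1523/2560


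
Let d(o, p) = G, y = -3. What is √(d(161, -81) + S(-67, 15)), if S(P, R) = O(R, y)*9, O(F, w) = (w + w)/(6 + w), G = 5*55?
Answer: √257 ≈ 16.031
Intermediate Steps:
G = 275
d(o, p) = 275
O(F, w) = 2*w/(6 + w) (O(F, w) = (2*w)/(6 + w) = 2*w/(6 + w))
S(P, R) = -18 (S(P, R) = (2*(-3)/(6 - 3))*9 = (2*(-3)/3)*9 = (2*(-3)*(⅓))*9 = -2*9 = -18)
√(d(161, -81) + S(-67, 15)) = √(275 - 18) = √257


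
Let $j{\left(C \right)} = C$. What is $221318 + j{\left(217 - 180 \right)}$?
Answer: $221355$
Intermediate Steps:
$221318 + j{\left(217 - 180 \right)} = 221318 + \left(217 - 180\right) = 221318 + 37 = 221355$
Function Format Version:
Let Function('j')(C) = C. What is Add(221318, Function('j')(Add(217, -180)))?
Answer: 221355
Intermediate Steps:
Add(221318, Function('j')(Add(217, -180))) = Add(221318, Add(217, -180)) = Add(221318, 37) = 221355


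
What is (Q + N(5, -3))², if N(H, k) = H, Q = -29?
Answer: 576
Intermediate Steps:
(Q + N(5, -3))² = (-29 + 5)² = (-24)² = 576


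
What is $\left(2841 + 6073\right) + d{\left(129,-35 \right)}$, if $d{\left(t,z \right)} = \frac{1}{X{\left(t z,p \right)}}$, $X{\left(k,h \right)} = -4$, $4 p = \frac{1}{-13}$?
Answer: $\frac{35655}{4} \approx 8913.8$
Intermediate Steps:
$p = - \frac{1}{52}$ ($p = \frac{1}{4 \left(-13\right)} = \frac{1}{4} \left(- \frac{1}{13}\right) = - \frac{1}{52} \approx -0.019231$)
$d{\left(t,z \right)} = - \frac{1}{4}$ ($d{\left(t,z \right)} = \frac{1}{-4} = - \frac{1}{4}$)
$\left(2841 + 6073\right) + d{\left(129,-35 \right)} = \left(2841 + 6073\right) - \frac{1}{4} = 8914 - \frac{1}{4} = \frac{35655}{4}$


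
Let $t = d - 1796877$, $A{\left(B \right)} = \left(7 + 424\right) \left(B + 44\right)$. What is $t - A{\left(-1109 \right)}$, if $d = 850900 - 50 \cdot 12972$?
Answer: $-1135562$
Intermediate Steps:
$d = 202300$ ($d = 850900 - 648600 = 202300$)
$A{\left(B \right)} = 18964 + 431 B$ ($A{\left(B \right)} = 431 \left(44 + B\right) = 18964 + 431 B$)
$t = -1594577$ ($t = 202300 - 1796877 = -1594577$)
$t - A{\left(-1109 \right)} = -1594577 - \left(18964 + 431 \left(-1109\right)\right) = -1594577 - \left(18964 - 477979\right) = -1594577 - -459015 = -1594577 + 459015 = -1135562$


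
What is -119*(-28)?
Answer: 3332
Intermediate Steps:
-119*(-28) = -1*(-3332) = 3332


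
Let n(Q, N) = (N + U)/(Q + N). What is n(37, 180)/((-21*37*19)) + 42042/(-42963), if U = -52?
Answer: -44896677082/45878340291 ≈ -0.97860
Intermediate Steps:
n(Q, N) = (-52 + N)/(N + Q) (n(Q, N) = (N - 52)/(Q + N) = (-52 + N)/(N + Q))
n(37, 180)/((-21*37*19)) + 42042/(-42963) = ((-52 + 180)/(180 + 37))/((-21*37*19)) + 42042/(-42963) = (128/217)/((-777*19)) + 42042*(-1/42963) = ((1/217)*128)/(-14763) - 14014/14321 = (128/217)*(-1/14763) - 14014/14321 = -128/3203571 - 14014/14321 = -44896677082/45878340291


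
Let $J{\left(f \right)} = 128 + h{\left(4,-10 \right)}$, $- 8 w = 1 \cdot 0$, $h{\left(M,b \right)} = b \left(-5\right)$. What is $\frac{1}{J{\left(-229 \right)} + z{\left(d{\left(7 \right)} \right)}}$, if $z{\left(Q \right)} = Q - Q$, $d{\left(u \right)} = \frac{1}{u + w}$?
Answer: $\frac{1}{178} \approx 0.005618$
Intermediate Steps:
$h{\left(M,b \right)} = - 5 b$
$w = 0$ ($w = - \frac{1 \cdot 0}{8} = \left(- \frac{1}{8}\right) 0 = 0$)
$d{\left(u \right)} = \frac{1}{u}$ ($d{\left(u \right)} = \frac{1}{u + 0} = \frac{1}{u}$)
$J{\left(f \right)} = 178$ ($J{\left(f \right)} = 128 - -50 = 128 + 50 = 178$)
$z{\left(Q \right)} = 0$
$\frac{1}{J{\left(-229 \right)} + z{\left(d{\left(7 \right)} \right)}} = \frac{1}{178 + 0} = \frac{1}{178}$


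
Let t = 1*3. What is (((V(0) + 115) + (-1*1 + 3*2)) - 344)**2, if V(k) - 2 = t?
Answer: 47961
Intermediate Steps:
t = 3
V(k) = 5 (V(k) = 2 + 3 = 5)
(((V(0) + 115) + (-1*1 + 3*2)) - 344)**2 = (((5 + 115) + (-1*1 + 3*2)) - 344)**2 = ((120 + (-1 + 6)) - 344)**2 = ((120 + 5) - 344)**2 = (125 - 344)**2 = (-219)**2 = 47961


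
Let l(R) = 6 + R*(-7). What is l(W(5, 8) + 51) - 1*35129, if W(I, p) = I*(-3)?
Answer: -35375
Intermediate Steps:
W(I, p) = -3*I
l(R) = 6 - 7*R
l(W(5, 8) + 51) - 1*35129 = (6 - 7*(-3*5 + 51)) - 1*35129 = (6 - 7*(-15 + 51)) - 35129 = (6 - 7*36) - 35129 = (6 - 252) - 35129 = -246 - 35129 = -35375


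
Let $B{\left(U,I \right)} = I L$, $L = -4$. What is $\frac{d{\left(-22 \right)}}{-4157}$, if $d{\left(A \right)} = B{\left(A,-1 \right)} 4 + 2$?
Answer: $- \frac{18}{4157} \approx -0.00433$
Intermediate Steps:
$B{\left(U,I \right)} = - 4 I$ ($B{\left(U,I \right)} = I \left(-4\right) = - 4 I$)
$d{\left(A \right)} = 18$ ($d{\left(A \right)} = \left(-4\right) \left(-1\right) 4 + 2 = 4 \cdot 4 + 2 = 16 + 2 = 18$)
$\frac{d{\left(-22 \right)}}{-4157} = \frac{18}{-4157} = 18 \left(- \frac{1}{4157}\right) = - \frac{18}{4157}$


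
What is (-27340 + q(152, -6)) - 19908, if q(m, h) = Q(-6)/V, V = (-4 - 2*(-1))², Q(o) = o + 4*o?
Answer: -94511/2 ≈ -47256.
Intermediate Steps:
Q(o) = 5*o
V = 4 (V = (-4 + 2)² = (-2)² = 4)
q(m, h) = -15/2 (q(m, h) = (5*(-6))/4 = -30*¼ = -15/2)
(-27340 + q(152, -6)) - 19908 = (-27340 - 15/2) - 19908 = -54695/2 - 19908 = -94511/2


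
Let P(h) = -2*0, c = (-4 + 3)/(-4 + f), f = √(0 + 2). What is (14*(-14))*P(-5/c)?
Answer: 0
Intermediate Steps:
f = √2 ≈ 1.4142
c = -1/(-4 + √2) (c = (-4 + 3)/(-4 + √2) = -1/(-4 + √2) ≈ 0.38673)
P(h) = 0
(14*(-14))*P(-5/c) = (14*(-14))*0 = -196*0 = 0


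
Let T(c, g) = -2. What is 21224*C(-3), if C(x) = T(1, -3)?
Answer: -42448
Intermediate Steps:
C(x) = -2
21224*C(-3) = 21224*(-2) = -42448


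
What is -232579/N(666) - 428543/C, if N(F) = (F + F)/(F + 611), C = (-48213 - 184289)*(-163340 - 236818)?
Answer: -3799843610479207/17041528746 ≈ -2.2298e+5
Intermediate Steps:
C = 93037535316 (C = -232502*(-400158) = 93037535316)
N(F) = 2*F/(611 + F) (N(F) = (2*F)/(611 + F) = 2*F/(611 + F))
-232579/N(666) - 428543/C = -232579/(2*666/(611 + 666)) - 428543/93037535316 = -232579/(2*666/1277) - 428543*1/93037535316 = -232579/(2*666*(1/1277)) - 4243/921163716 = -232579/1332/1277 - 4243/921163716 = -232579*1277/1332 - 4243/921163716 = -297003383/1332 - 4243/921163716 = -3799843610479207/17041528746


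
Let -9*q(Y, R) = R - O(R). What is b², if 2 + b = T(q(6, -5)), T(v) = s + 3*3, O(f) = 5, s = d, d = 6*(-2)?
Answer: 25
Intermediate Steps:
d = -12
s = -12
q(Y, R) = 5/9 - R/9 (q(Y, R) = -(R - 1*5)/9 = -(R - 5)/9 = -(-5 + R)/9 = 5/9 - R/9)
T(v) = -3 (T(v) = -12 + 3*3 = -12 + 9 = -3)
b = -5 (b = -2 - 3 = -5)
b² = (-5)² = 25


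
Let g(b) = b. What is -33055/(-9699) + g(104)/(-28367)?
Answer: 936662489/275131533 ≈ 3.4044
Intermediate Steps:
-33055/(-9699) + g(104)/(-28367) = -33055/(-9699) + 104/(-28367) = -33055*(-1/9699) + 104*(-1/28367) = 33055/9699 - 104/28367 = 936662489/275131533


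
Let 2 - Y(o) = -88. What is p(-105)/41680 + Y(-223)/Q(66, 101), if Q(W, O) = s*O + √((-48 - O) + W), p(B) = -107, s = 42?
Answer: 13987163171/750016886960 - 90*I*√83/17994647 ≈ 0.018649 - 4.5566e-5*I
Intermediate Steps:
Y(o) = 90 (Y(o) = 2 - 1*(-88) = 2 + 88 = 90)
Q(W, O) = √(-48 + W - O) + 42*O (Q(W, O) = 42*O + √((-48 - O) + W) = 42*O + √(-48 + W - O) = √(-48 + W - O) + 42*O)
p(-105)/41680 + Y(-223)/Q(66, 101) = -107/41680 + 90/(√(-48 + 66 - 1*101) + 42*101) = -107*1/41680 + 90/(√(-48 + 66 - 101) + 4242) = -107/41680 + 90/(√(-83) + 4242) = -107/41680 + 90/(I*√83 + 4242) = -107/41680 + 90/(4242 + I*√83)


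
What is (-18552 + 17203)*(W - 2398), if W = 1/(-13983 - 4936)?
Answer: 61201112287/18919 ≈ 3.2349e+6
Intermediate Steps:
W = -1/18919 (W = 1/(-18919) = -1/18919 ≈ -5.2857e-5)
(-18552 + 17203)*(W - 2398) = (-18552 + 17203)*(-1/18919 - 2398) = -1349*(-45367763/18919) = 61201112287/18919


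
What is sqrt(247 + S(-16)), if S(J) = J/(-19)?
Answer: sqrt(89471)/19 ≈ 15.743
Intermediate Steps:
S(J) = -J/19 (S(J) = J*(-1/19) = -J/19)
sqrt(247 + S(-16)) = sqrt(247 - 1/19*(-16)) = sqrt(247 + 16/19) = sqrt(4709/19) = sqrt(89471)/19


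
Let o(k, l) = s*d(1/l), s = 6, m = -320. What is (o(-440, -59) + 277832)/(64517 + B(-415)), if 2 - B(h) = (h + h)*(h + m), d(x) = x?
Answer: -2341726/4598047 ≈ -0.50929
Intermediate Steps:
B(h) = 2 - 2*h*(-320 + h) (B(h) = 2 - (h + h)*(h - 320) = 2 - 2*h*(-320 + h))
o(k, l) = 6/l
(o(-440, -59) + 277832)/(64517 + B(-415)) = (6/(-59) + 277832)/(64517 + (2 - 2*(-415)² + 640*(-415))) = (6*(-1/59) + 277832)/(64517 + (2 - 2*172225 - 265600)) = (-6/59 + 277832)/(64517 + (2 - 344450 - 265600)) = 16392082/(59*(64517 - 610048)) = (16392082/59)/(-545531) = (16392082/59)*(-1/545531) = -2341726/4598047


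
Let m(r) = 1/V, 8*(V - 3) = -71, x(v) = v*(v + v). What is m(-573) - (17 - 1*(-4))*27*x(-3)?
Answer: -479690/47 ≈ -10206.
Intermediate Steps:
x(v) = 2*v**2 (x(v) = v*(2*v) = 2*v**2)
V = -47/8 (V = 3 + (1/8)*(-71) = 3 - 71/8 = -47/8 ≈ -5.8750)
m(r) = -8/47 (m(r) = 1/(-47/8) = -8/47)
m(-573) - (17 - 1*(-4))*27*x(-3) = -8/47 - (17 - 1*(-4))*27*2*(-3)**2 = -8/47 - (17 + 4)*27*2*9 = -8/47 - 21*27*18 = -8/47 - 567*18 = -8/47 - 1*10206 = -8/47 - 10206 = -479690/47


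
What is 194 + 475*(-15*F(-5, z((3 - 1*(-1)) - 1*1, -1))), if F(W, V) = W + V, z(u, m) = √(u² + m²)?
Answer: 35819 - 7125*√10 ≈ 13288.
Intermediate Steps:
z(u, m) = √(m² + u²)
F(W, V) = V + W
194 + 475*(-15*F(-5, z((3 - 1*(-1)) - 1*1, -1))) = 194 + 475*(-15*(√((-1)² + ((3 - 1*(-1)) - 1*1)²) - 5)) = 194 + 475*(-15*(√(1 + ((3 + 1) - 1)²) - 5)) = 194 + 475*(-15*(√(1 + (4 - 1)²) - 5)) = 194 + 475*(-15*(√(1 + 3²) - 5)) = 194 + 475*(-15*(√(1 + 9) - 5)) = 194 + 475*(-15*(√10 - 5)) = 194 + 475*(-15*(-5 + √10)) = 194 + 475*(75 - 15*√10) = 194 + (35625 - 7125*√10) = 35819 - 7125*√10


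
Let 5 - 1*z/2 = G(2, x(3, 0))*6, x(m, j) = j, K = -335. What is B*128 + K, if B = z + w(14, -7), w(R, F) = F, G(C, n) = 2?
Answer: -3023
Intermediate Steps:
z = -14 (z = 10 - 4*6 = 10 - 2*12 = 10 - 24 = -14)
B = -21 (B = -14 - 7 = -21)
B*128 + K = -21*128 - 335 = -2688 - 335 = -3023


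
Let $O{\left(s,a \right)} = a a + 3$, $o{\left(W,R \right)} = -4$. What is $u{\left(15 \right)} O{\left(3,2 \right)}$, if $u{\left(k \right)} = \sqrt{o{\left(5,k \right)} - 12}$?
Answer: $28 i \approx 28.0 i$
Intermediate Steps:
$O{\left(s,a \right)} = 3 + a^{2}$ ($O{\left(s,a \right)} = a^{2} + 3 = 3 + a^{2}$)
$u{\left(k \right)} = 4 i$ ($u{\left(k \right)} = \sqrt{-4 - 12} = \sqrt{-16} = 4 i$)
$u{\left(15 \right)} O{\left(3,2 \right)} = 4 i \left(3 + 2^{2}\right) = 4 i \left(3 + 4\right) = 4 i 7 = 28 i$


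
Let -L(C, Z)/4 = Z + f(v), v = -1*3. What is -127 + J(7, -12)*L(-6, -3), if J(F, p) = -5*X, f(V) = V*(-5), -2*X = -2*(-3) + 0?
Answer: -847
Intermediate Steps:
X = -3 (X = -(-2*(-3) + 0)/2 = -(6 + 0)/2 = -½*6 = -3)
v = -3
f(V) = -5*V
L(C, Z) = -60 - 4*Z (L(C, Z) = -4*(Z - 5*(-3)) = -4*(Z + 15) = -4*(15 + Z) = -60 - 4*Z)
J(F, p) = 15 (J(F, p) = -5*(-3) = 15)
-127 + J(7, -12)*L(-6, -3) = -127 + 15*(-60 - 4*(-3)) = -127 + 15*(-60 + 12) = -127 + 15*(-48) = -127 - 720 = -847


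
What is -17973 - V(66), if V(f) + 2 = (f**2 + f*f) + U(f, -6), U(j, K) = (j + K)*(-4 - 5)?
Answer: -26143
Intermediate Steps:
U(j, K) = -9*K - 9*j (U(j, K) = (K + j)*(-9) = -9*K - 9*j)
V(f) = 52 - 9*f + 2*f**2 (V(f) = -2 + ((f**2 + f*f) + (-9*(-6) - 9*f)) = -2 + ((f**2 + f**2) + (54 - 9*f)) = -2 + (2*f**2 + (54 - 9*f)) = -2 + (54 - 9*f + 2*f**2) = 52 - 9*f + 2*f**2)
-17973 - V(66) = -17973 - (52 - 9*66 + 2*66**2) = -17973 - (52 - 594 + 2*4356) = -17973 - (52 - 594 + 8712) = -17973 - 1*8170 = -17973 - 8170 = -26143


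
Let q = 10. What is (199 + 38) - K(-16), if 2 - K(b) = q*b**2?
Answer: 2795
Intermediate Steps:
K(b) = 2 - 10*b**2
(199 + 38) - K(-16) = (199 + 38) - (2 - 10*(-16)**2) = 237 - (2 - 10*256) = 237 - (2 - 2560) = 237 - 1*(-2558) = 237 + 2558 = 2795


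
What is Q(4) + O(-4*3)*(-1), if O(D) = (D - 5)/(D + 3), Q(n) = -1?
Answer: -26/9 ≈ -2.8889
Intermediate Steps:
O(D) = (-5 + D)/(3 + D)
Q(4) + O(-4*3)*(-1) = -1 + ((-5 - 4*3)/(3 - 4*3))*(-1) = -1 + ((-5 - 12)/(3 - 12))*(-1) = -1 + (-17/(-9))*(-1) = -1 - ⅑*(-17)*(-1) = -1 + (17/9)*(-1) = -1 - 17/9 = -26/9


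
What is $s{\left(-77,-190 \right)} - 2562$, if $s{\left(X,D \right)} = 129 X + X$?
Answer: $-12572$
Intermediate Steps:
$s{\left(X,D \right)} = 130 X$
$s{\left(-77,-190 \right)} - 2562 = 130 \left(-77\right) - 2562 = -10010 - 2562 = -12572$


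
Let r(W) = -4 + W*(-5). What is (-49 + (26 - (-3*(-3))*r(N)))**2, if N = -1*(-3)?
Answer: 21904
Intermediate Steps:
N = 3
r(W) = -4 - 5*W
(-49 + (26 - (-3*(-3))*r(N)))**2 = (-49 + (26 - (-3*(-3))*(-4 - 5*3)))**2 = (-49 + (26 - 9*(-4 - 15)))**2 = (-49 + (26 - 9*(-19)))**2 = (-49 + (26 - 1*(-171)))**2 = (-49 + (26 + 171))**2 = (-49 + 197)**2 = 148**2 = 21904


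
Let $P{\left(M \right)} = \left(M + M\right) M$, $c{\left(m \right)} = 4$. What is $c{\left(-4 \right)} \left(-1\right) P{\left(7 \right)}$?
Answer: $-392$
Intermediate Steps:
$P{\left(M \right)} = 2 M^{2}$ ($P{\left(M \right)} = 2 M M = 2 M^{2}$)
$c{\left(-4 \right)} \left(-1\right) P{\left(7 \right)} = 4 \left(-1\right) 2 \cdot 7^{2} = - 4 \cdot 2 \cdot 49 = \left(-4\right) 98 = -392$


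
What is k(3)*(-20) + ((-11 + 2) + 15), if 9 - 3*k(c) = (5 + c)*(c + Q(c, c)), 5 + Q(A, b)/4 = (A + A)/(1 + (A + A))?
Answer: -16334/21 ≈ -777.81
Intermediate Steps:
Q(A, b) = -20 + 8*A/(1 + 2*A) (Q(A, b) = -20 + 4*((A + A)/(1 + (A + A))) = -20 + 4*((2*A)/(1 + 2*A)) = -20 + 4*(2*A/(1 + 2*A)) = -20 + 8*A/(1 + 2*A))
k(c) = 3 - (5 + c)*(c + 4*(-5 - 8*c)/(1 + 2*c))/3
k(3)*(-20) + ((-11 + 2) + 15) = ((109 - 2*3**3 + 21*3**2 + 193*3)/(3*(1 + 2*3)))*(-20) + ((-11 + 2) + 15) = ((109 - 2*27 + 21*9 + 579)/(3*(1 + 6)))*(-20) + (-9 + 15) = ((1/3)*(109 - 54 + 189 + 579)/7)*(-20) + 6 = ((1/3)*(1/7)*823)*(-20) + 6 = (823/21)*(-20) + 6 = -16460/21 + 6 = -16334/21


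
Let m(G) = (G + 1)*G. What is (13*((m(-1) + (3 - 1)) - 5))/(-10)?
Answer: 39/10 ≈ 3.9000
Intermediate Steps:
m(G) = G*(1 + G) (m(G) = (1 + G)*G = G*(1 + G))
(13*((m(-1) + (3 - 1)) - 5))/(-10) = (13*((-(1 - 1) + (3 - 1)) - 5))/(-10) = (13*((-1*0 + 2) - 5))*(-⅒) = (13*((0 + 2) - 5))*(-⅒) = (13*(2 - 5))*(-⅒) = (13*(-3))*(-⅒) = -39*(-⅒) = 39/10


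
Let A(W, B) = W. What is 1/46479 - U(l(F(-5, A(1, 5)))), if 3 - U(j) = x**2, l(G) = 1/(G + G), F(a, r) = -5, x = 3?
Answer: 278875/46479 ≈ 6.0000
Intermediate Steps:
l(G) = 1/(2*G)
U(j) = -6 (U(j) = 3 - 1*3**2 = 3 - 1*9 = 3 - 9 = -6)
1/46479 - U(l(F(-5, A(1, 5)))) = 1/46479 - 1*(-6) = 1/46479 + 6 = 278875/46479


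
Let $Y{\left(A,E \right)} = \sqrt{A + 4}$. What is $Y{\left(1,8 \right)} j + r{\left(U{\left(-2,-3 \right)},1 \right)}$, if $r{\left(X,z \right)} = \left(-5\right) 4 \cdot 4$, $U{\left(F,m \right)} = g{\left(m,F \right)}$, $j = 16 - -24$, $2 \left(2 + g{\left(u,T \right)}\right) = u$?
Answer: $-80 + 40 \sqrt{5} \approx 9.4427$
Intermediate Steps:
$g{\left(u,T \right)} = -2 + \frac{u}{2}$
$j = 40$ ($j = 16 + 24 = 40$)
$U{\left(F,m \right)} = -2 + \frac{m}{2}$
$r{\left(X,z \right)} = -80$ ($r{\left(X,z \right)} = \left(-20\right) 4 = -80$)
$Y{\left(A,E \right)} = \sqrt{4 + A}$
$Y{\left(1,8 \right)} j + r{\left(U{\left(-2,-3 \right)},1 \right)} = \sqrt{4 + 1} \cdot 40 - 80 = \sqrt{5} \cdot 40 - 80 = 40 \sqrt{5} - 80 = -80 + 40 \sqrt{5}$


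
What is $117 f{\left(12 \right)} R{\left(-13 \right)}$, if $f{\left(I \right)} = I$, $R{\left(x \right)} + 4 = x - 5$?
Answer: $-30888$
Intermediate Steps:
$R{\left(x \right)} = -9 + x$ ($R{\left(x \right)} = -4 + \left(x - 5\right) = -4 + \left(-5 + x\right) = -9 + x$)
$117 f{\left(12 \right)} R{\left(-13 \right)} = 117 \cdot 12 \left(-9 - 13\right) = 1404 \left(-22\right) = -30888$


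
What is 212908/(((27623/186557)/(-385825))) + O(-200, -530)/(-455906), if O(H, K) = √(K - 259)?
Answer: -666294239356900/1201 - I*√789/455906 ≈ -5.5478e+11 - 6.1612e-5*I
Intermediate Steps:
O(H, K) = √(-259 + K)
212908/(((27623/186557)/(-385825))) + O(-200, -530)/(-455906) = 212908/(((27623/186557)/(-385825))) + √(-259 - 530)/(-455906) = 212908/(((27623*(1/186557))*(-1/385825))) + √(-789)*(-1/455906) = 212908/(((27623/186557)*(-1/385825))) + (I*√789)*(-1/455906) = 212908/(-1201/3129493675) - I*√789/455906 = 212908*(-3129493675/1201) - I*√789/455906 = -666294239356900/1201 - I*√789/455906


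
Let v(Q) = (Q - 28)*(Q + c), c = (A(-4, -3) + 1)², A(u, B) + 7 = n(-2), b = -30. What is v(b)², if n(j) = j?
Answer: 3888784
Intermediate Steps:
A(u, B) = -9 (A(u, B) = -7 - 2 = -9)
c = 64 (c = (-9 + 1)² = (-8)² = 64)
v(Q) = (-28 + Q)*(64 + Q) (v(Q) = (Q - 28)*(Q + 64) = (-28 + Q)*(64 + Q))
v(b)² = (-1792 + (-30)² + 36*(-30))² = (-1792 + 900 - 1080)² = (-1972)² = 3888784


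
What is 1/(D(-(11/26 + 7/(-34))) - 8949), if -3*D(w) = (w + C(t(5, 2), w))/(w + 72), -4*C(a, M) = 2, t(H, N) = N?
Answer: -95184/851801299 ≈ -0.00011174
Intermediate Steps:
C(a, M) = -½ (C(a, M) = -¼*2 = -½)
D(w) = -(-½ + w)/(3*(72 + w)) (D(w) = -(w - ½)/(3*(w + 72)) = -(-½ + w)/(3*(72 + w)))
1/(D(-(11/26 + 7/(-34))) - 8949) = 1/((1 - (-2)*(11/26 + 7/(-34)))/(6*(72 - (11/26 + 7/(-34)))) - 8949) = 1/((1 - (-2)*(11*(1/26) + 7*(-1/34)))/(6*(72 - (11*(1/26) + 7*(-1/34)))) - 8949) = 1/((1 - (-2)*(11/26 - 7/34))/(6*(72 - (11/26 - 7/34))) - 8949) = 1/((1 - (-2)*48/221)/(6*(72 - 1*48/221)) - 8949) = 1/((1 - 2*(-48/221))/(6*(72 - 48/221)) - 8949) = 1/((1 + 96/221)/(6*(15864/221)) - 8949) = 1/((⅙)*(221/15864)*(317/221) - 8949) = 1/(317/95184 - 8949) = 1/(-851801299/95184) = -95184/851801299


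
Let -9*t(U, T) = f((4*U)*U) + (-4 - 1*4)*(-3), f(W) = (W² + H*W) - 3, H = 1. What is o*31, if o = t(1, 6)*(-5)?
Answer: 6355/9 ≈ 706.11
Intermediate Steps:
f(W) = -3 + W + W² (f(W) = (W² + 1*W) - 3 = (W² + W) - 3 = (W + W²) - 3 = -3 + W + W²)
t(U, T) = -7/3 - 16*U⁴/9 - 4*U²/9 (t(U, T) = -((-3 + (4*U)*U + ((4*U)*U)²) + (-4 - 1*4)*(-3))/9 = -((-3 + 4*U² + (4*U²)²) + (-4 - 4)*(-3))/9 = -((-3 + 4*U² + 16*U⁴) - 8*(-3))/9 = -((-3 + 4*U² + 16*U⁴) + 24)/9 = -(21 + 4*U² + 16*U⁴)/9 = -7/3 - 16*U⁴/9 - 4*U²/9)
o = 205/9 (o = (-7/3 - 16/9*1⁴ - 4/9*1²)*(-5) = (-7/3 - 16/9*1 - 4/9*1)*(-5) = (-7/3 - 16/9 - 4/9)*(-5) = -41/9*(-5) = 205/9 ≈ 22.778)
o*31 = (205/9)*31 = 6355/9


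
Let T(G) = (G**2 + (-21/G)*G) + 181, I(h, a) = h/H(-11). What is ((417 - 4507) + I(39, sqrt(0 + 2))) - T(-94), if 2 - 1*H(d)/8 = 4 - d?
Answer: -104691/8 ≈ -13086.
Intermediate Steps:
H(d) = -16 + 8*d (H(d) = 16 - 8*(4 - d) = 16 + (-32 + 8*d) = -16 + 8*d)
I(h, a) = -h/104 (I(h, a) = h/(-16 + 8*(-11)) = h/(-16 - 88) = h/(-104) = h*(-1/104) = -h/104)
T(G) = 160 + G**2 (T(G) = (G**2 - 21) + 181 = (-21 + G**2) + 181 = 160 + G**2)
((417 - 4507) + I(39, sqrt(0 + 2))) - T(-94) = ((417 - 4507) - 1/104*39) - (160 + (-94)**2) = (-4090 - 3/8) - (160 + 8836) = -32723/8 - 1*8996 = -32723/8 - 8996 = -104691/8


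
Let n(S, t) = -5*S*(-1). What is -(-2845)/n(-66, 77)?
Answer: -569/66 ≈ -8.6212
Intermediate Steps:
n(S, t) = 5*S
-(-2845)/n(-66, 77) = -(-2845)/(5*(-66)) = -(-2845)/(-330) = -(-2845)*(-1)/330 = -1*569/66 = -569/66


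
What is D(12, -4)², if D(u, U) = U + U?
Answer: 64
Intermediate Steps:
D(u, U) = 2*U
D(12, -4)² = (2*(-4))² = (-8)² = 64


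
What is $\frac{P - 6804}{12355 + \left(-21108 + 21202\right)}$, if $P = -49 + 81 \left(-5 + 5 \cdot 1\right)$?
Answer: $- \frac{6853}{12449} \approx -0.55049$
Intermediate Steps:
$P = -49$ ($P = -49 + 81 \left(-5 + 5\right) = -49 + 81 \cdot 0 = -49 + 0 = -49$)
$\frac{P - 6804}{12355 + \left(-21108 + 21202\right)} = \frac{-49 - 6804}{12355 + \left(-21108 + 21202\right)} = \frac{-49 - 6804}{12355 + 94} = - \frac{6853}{12449}$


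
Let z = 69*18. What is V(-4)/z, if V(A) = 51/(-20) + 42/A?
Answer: -29/2760 ≈ -0.010507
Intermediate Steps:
V(A) = -51/20 + 42/A (V(A) = 51*(-1/20) + 42/A = -51/20 + 42/A)
z = 1242
V(-4)/z = (-51/20 + 42/(-4))/1242 = (-51/20 + 42*(-¼))*(1/1242) = (-51/20 - 21/2)*(1/1242) = -261/20*1/1242 = -29/2760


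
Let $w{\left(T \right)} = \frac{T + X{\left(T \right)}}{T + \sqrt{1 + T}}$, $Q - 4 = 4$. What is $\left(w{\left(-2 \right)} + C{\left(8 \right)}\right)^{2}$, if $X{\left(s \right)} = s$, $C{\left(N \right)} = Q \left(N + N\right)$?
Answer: $\frac{419888}{25} + \frac{5184 i}{25} \approx 16796.0 + 207.36 i$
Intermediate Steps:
$Q = 8$ ($Q = 4 + 4 = 8$)
$C{\left(N \right)} = 16 N$ ($C{\left(N \right)} = 8 \left(N + N\right) = 8 \cdot 2 N = 16 N$)
$w{\left(T \right)} = \frac{2 T}{T + \sqrt{1 + T}}$ ($w{\left(T \right)} = \frac{T + T}{T + \sqrt{1 + T}} = \frac{2 T}{T + \sqrt{1 + T}}$)
$\left(w{\left(-2 \right)} + C{\left(8 \right)}\right)^{2} = \left(2 \left(-2\right) \frac{1}{-2 + \sqrt{1 - 2}} + 16 \cdot 8\right)^{2} = \left(2 \left(-2\right) \frac{1}{-2 + \sqrt{-1}} + 128\right)^{2} = \left(2 \left(-2\right) \frac{1}{-2 + i} + 128\right)^{2} = \left(2 \left(-2\right) \frac{-2 - i}{5} + 128\right)^{2} = \left(\left(\frac{8}{5} + \frac{4 i}{5}\right) + 128\right)^{2} = \left(\frac{648}{5} + \frac{4 i}{5}\right)^{2}$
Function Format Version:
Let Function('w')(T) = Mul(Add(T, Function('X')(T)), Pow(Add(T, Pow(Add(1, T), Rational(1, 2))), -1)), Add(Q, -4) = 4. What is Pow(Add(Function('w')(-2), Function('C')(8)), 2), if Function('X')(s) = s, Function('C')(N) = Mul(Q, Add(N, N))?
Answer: Add(Rational(419888, 25), Mul(Rational(5184, 25), I)) ≈ Add(16796., Mul(207.36, I))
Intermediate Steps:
Q = 8 (Q = Add(4, 4) = 8)
Function('C')(N) = Mul(16, N) (Function('C')(N) = Mul(8, Add(N, N)) = Mul(8, Mul(2, N)) = Mul(16, N))
Function('w')(T) = Mul(2, T, Pow(Add(T, Pow(Add(1, T), Rational(1, 2))), -1)) (Function('w')(T) = Mul(Add(T, T), Pow(Add(T, Pow(Add(1, T), Rational(1, 2))), -1)) = Mul(Mul(2, T), Pow(Add(T, Pow(Add(1, T), Rational(1, 2))), -1)) = Mul(2, T, Pow(Add(T, Pow(Add(1, T), Rational(1, 2))), -1)))
Pow(Add(Function('w')(-2), Function('C')(8)), 2) = Pow(Add(Mul(2, -2, Pow(Add(-2, Pow(Add(1, -2), Rational(1, 2))), -1)), Mul(16, 8)), 2) = Pow(Add(Mul(2, -2, Pow(Add(-2, Pow(-1, Rational(1, 2))), -1)), 128), 2) = Pow(Add(Mul(2, -2, Pow(Add(-2, I), -1)), 128), 2) = Pow(Add(Mul(2, -2, Mul(Rational(1, 5), Add(-2, Mul(-1, I)))), 128), 2) = Pow(Add(Add(Rational(8, 5), Mul(Rational(4, 5), I)), 128), 2) = Pow(Add(Rational(648, 5), Mul(Rational(4, 5), I)), 2)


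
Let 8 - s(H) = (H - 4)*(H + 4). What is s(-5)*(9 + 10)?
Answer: -19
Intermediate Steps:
s(H) = 8 - (-4 + H)*(4 + H) (s(H) = 8 - (H - 4)*(H + 4) = 8 - (-4 + H)*(4 + H))
s(-5)*(9 + 10) = (24 - 1*(-5)²)*(9 + 10) = (24 - 1*25)*19 = (24 - 25)*19 = -1*19 = -19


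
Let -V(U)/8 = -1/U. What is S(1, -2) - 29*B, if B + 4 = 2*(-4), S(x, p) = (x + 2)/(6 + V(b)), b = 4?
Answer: 2787/8 ≈ 348.38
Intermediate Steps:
V(U) = 8/U (V(U) = -(-8)/U = 8/U)
S(x, p) = ¼ + x/8 (S(x, p) = (x + 2)/(6 + 8/4) = (2 + x)/(6 + 8*(¼)) = (2 + x)/(6 + 2) = (2 + x)/8 = (2 + x)*(⅛) = ¼ + x/8)
B = -12 (B = -4 + 2*(-4) = -4 - 8 = -12)
S(1, -2) - 29*B = (¼ + (⅛)*1) - 29*(-12) = (¼ + ⅛) + 348 = 3/8 + 348 = 2787/8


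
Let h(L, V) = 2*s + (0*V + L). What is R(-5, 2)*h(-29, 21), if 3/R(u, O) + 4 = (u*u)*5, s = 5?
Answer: -57/121 ≈ -0.47107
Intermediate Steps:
h(L, V) = 10 + L (h(L, V) = 2*5 + (0*V + L) = 10 + (0 + L) = 10 + L)
R(u, O) = 3/(-4 + 5*u²) (R(u, O) = 3/(-4 + (u*u)*5) = 3/(-4 + u²*5) = 3/(-4 + 5*u²))
R(-5, 2)*h(-29, 21) = (3/(-4 + 5*(-5)²))*(10 - 29) = (3/(-4 + 5*25))*(-19) = (3/(-4 + 125))*(-19) = (3/121)*(-19) = -57/121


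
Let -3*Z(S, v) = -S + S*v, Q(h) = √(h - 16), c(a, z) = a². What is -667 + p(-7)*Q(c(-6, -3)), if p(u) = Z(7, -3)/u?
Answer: -667 - 8*√5/3 ≈ -672.96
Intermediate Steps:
Q(h) = √(-16 + h)
Z(S, v) = S/3 - S*v/3 (Z(S, v) = -(-S + S*v)/3 = S/3 - S*v/3)
p(u) = 28/(3*u) (p(u) = ((⅓)*7*(1 - 1*(-3)))/u = ((⅓)*7*(1 + 3))/u = ((⅓)*7*4)/u = 28/(3*u))
-667 + p(-7)*Q(c(-6, -3)) = -667 + ((28/3)/(-7))*√(-16 + (-6)²) = -667 + ((28/3)*(-⅐))*√(-16 + 36) = -667 - 8*√5/3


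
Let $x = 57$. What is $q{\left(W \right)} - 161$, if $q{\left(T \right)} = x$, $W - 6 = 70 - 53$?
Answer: $-104$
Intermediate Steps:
$W = 23$ ($W = 6 + \left(70 - 53\right) = 6 + 17 = 23$)
$q{\left(T \right)} = 57$
$q{\left(W \right)} - 161 = 57 - 161 = -104$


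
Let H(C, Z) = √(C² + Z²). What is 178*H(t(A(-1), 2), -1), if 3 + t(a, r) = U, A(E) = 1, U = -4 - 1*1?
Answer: 178*√65 ≈ 1435.1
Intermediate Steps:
U = -5 (U = -4 - 1 = -5)
t(a, r) = -8 (t(a, r) = -3 - 5 = -8)
178*H(t(A(-1), 2), -1) = 178*√((-8)² + (-1)²) = 178*√(64 + 1) = 178*√65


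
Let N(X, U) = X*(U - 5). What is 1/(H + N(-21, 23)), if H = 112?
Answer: -1/266 ≈ -0.0037594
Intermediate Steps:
N(X, U) = X*(-5 + U)
1/(H + N(-21, 23)) = 1/(112 - 21*(-5 + 23)) = 1/(112 - 21*18) = 1/(112 - 378) = 1/(-266) = -1/266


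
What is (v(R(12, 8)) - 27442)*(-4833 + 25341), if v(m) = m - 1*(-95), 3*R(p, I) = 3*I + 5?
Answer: -560634032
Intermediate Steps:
R(p, I) = 5/3 + I (R(p, I) = (3*I + 5)/3 = (5 + 3*I)/3 = 5/3 + I)
v(m) = 95 + m (v(m) = m + 95 = 95 + m)
(v(R(12, 8)) - 27442)*(-4833 + 25341) = ((95 + (5/3 + 8)) - 27442)*(-4833 + 25341) = ((95 + 29/3) - 27442)*20508 = (314/3 - 27442)*20508 = -82012/3*20508 = -560634032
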